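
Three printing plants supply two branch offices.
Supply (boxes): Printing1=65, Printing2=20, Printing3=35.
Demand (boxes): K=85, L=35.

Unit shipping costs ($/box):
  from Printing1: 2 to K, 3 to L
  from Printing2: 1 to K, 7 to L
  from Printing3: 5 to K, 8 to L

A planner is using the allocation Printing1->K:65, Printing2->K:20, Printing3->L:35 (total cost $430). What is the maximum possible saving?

Current plan cost = 65·2 + 20·1 + 35·8 = $430.
Optimal plan:
  Printing1–K: 30 boxes
  Printing1–L: 35 boxes
  Printing2–K: 20 boxes
  Printing3–K: 35 boxes
Optimal cost = $360.
Saving = 430 − 360 = $70.

70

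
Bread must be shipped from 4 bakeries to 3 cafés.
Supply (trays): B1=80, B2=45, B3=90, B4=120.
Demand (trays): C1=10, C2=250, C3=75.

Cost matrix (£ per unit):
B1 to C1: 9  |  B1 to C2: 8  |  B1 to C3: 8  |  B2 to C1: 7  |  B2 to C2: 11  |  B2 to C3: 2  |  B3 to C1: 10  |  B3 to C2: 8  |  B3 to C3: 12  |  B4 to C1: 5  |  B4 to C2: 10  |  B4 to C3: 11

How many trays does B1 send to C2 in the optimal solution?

Solving gives:
  B1->C2: 50 × £8 = £400
  B1->C3: 30 × £8 = £240
  B2->C3: 45 × £2 = £90
  B3->C2: 90 × £8 = £720
  B4->C1: 10 × £5 = £50
  B4->C2: 110 × £10 = £1100
Total cost = £2600.
So B1→C2 carries 50 trays.

50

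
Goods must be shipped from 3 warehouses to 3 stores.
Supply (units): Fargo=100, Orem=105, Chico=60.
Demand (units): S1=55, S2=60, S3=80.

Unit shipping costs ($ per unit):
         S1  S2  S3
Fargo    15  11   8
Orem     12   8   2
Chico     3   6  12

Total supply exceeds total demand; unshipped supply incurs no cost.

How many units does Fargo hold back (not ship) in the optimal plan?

Minimum-cost shipments:
  Fargo–S2: 30 × $11 = $330
  Orem–S2: 25 × $8 = $200
  Orem–S3: 80 × $2 = $160
  Chico–S1: 55 × $3 = $165
  Chico–S2: 5 × $6 = $30
Total cost = $885.
Fargo ships 30 of its 100, leaving 70.

70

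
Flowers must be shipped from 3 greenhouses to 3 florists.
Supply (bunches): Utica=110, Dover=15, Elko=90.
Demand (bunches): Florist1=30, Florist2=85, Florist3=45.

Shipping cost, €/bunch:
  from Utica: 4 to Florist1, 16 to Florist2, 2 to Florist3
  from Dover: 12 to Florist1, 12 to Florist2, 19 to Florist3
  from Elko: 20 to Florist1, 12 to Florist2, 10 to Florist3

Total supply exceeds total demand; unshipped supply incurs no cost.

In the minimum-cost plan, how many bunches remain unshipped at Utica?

An optimal plan:
  Utica to Florist1: 30 × €4 = €120
  Utica to Florist3: 45 × €2 = €90
  Dover to Florist2: 15 × €12 = €180
  Elko to Florist2: 70 × €12 = €840
Total cost = €1230.
Utica ships 75 of its 110, leaving 35.

35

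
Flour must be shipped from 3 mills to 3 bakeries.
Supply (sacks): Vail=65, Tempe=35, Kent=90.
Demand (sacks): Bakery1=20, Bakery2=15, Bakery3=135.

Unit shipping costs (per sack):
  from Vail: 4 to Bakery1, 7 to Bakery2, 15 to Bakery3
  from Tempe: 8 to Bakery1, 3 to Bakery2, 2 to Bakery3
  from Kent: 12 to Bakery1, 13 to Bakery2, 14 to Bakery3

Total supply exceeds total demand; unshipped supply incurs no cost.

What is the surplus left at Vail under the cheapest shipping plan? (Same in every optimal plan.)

Minimum-cost shipments:
  Vail to Bakery1: 20 × 4 = 80
  Vail to Bakery2: 15 × 7 = 105
  Vail to Bakery3: 10 × 15 = 150
  Tempe to Bakery3: 35 × 2 = 70
  Kent to Bakery3: 90 × 14 = 1260
Total cost = 1665.
Vail ships 45 of its 65, leaving 20.

20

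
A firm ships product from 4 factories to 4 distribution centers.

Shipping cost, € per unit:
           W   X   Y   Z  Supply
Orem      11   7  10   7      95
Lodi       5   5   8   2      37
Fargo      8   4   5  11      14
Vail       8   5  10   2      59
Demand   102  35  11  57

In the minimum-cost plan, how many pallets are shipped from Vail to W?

2

Optimal shipments:
  Orem->W: 60 pallets
  Orem->X: 35 pallets
  Lodi->W: 37 pallets
  Fargo->W: 3 pallets
  Fargo->Y: 11 pallets
  Vail->W: 2 pallets
  Vail->Z: 57 pallets
Total cost = €1299.
So Vail→W carries 2 pallets.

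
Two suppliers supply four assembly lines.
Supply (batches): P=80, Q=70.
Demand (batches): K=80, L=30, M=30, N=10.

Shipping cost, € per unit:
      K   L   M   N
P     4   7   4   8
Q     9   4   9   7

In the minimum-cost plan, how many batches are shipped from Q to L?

30

Optimal shipments:
  P–K: 50 × €4 = €200
  P–M: 30 × €4 = €120
  Q–K: 30 × €9 = €270
  Q–L: 30 × €4 = €120
  Q–N: 10 × €7 = €70
Total cost = €780.
So Q→L carries 30 batches.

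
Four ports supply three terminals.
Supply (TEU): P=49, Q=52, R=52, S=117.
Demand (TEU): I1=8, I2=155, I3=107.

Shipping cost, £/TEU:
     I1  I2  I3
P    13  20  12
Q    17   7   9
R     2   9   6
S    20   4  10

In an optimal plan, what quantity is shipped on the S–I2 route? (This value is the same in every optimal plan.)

117

The minimum-cost plan:
  P->I3: 49 × £12 = £588
  Q->I2: 38 × £7 = £266
  Q->I3: 14 × £9 = £126
  R->I1: 8 × £2 = £16
  R->I3: 44 × £6 = £264
  S->I2: 117 × £4 = £468
Total cost = £1728.
So S→I2 carries 117 TEU.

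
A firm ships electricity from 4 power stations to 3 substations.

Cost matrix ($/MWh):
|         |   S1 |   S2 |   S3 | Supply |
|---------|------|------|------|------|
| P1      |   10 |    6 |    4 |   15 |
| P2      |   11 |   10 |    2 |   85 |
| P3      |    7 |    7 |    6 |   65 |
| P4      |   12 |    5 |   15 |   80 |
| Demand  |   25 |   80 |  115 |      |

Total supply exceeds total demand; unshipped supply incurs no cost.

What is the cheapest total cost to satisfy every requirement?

895

One minimum-cost allocation:
  P1→S3: 15 × $4 = $60
  P2→S3: 85 × $2 = $170
  P3→S1: 25 × $7 = $175
  P3→S3: 15 × $6 = $90
  P4→S2: 80 × $5 = $400
Total = 60 + 170 + 175 + 90 + 400 = $895.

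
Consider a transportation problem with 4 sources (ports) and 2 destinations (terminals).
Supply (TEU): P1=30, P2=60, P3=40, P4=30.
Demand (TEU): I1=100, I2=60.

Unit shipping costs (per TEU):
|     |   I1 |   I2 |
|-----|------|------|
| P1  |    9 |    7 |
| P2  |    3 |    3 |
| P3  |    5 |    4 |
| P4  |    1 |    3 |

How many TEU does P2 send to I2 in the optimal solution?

Optimal shipments:
  P1–I2: 30 × 7 = 210
  P2–I1: 60 × 3 = 180
  P3–I1: 10 × 5 = 50
  P3–I2: 30 × 4 = 120
  P4–I1: 30 × 1 = 30
Total cost = 590.
The route P2→I2 is not used.

0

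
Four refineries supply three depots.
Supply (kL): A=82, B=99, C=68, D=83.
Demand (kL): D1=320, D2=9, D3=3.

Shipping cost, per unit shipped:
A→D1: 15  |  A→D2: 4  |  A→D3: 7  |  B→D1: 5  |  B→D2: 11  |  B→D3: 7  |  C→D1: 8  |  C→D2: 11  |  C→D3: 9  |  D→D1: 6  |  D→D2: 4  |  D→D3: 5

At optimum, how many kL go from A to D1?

70

Solving gives:
  A->D1: 70 × 15 = 1050
  A->D2: 9 × 4 = 36
  A->D3: 3 × 7 = 21
  B->D1: 99 × 5 = 495
  C->D1: 68 × 8 = 544
  D->D1: 83 × 6 = 498
Total cost = 2644.
So A→D1 carries 70 kL.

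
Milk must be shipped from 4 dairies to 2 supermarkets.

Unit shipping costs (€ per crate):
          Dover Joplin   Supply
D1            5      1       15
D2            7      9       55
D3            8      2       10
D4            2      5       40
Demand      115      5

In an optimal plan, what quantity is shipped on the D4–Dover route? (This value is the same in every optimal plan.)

40

Optimal shipments:
  D1–Dover: 15 × €5 = €75
  D2–Dover: 55 × €7 = €385
  D3–Dover: 5 × €8 = €40
  D3–Joplin: 5 × €2 = €10
  D4–Dover: 40 × €2 = €80
Total cost = €590.
So D4→Dover carries 40 crates.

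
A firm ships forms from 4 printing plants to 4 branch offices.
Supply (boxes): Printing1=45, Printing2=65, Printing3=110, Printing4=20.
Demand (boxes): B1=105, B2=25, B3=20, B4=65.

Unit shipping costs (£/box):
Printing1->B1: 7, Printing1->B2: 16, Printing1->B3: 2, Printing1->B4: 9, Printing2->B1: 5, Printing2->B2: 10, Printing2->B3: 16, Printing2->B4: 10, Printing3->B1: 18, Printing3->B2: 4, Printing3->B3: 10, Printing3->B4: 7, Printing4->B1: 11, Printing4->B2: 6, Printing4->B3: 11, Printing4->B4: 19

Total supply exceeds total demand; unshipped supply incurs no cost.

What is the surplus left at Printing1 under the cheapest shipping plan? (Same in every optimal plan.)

0

An optimal plan:
  Printing1->B1: 25 × £7 = £175
  Printing1->B3: 20 × £2 = £40
  Printing2->B1: 65 × £5 = £325
  Printing3->B2: 25 × £4 = £100
  Printing3->B4: 65 × £7 = £455
  Printing4->B1: 15 × £11 = £165
Total cost = £1260.
Printing1 ships 45 of its 45, leaving 0.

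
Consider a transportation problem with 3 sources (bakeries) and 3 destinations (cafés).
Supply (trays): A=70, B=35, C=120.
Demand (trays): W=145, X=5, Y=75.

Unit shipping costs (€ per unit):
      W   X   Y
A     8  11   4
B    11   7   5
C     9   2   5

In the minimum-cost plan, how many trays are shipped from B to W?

Solving gives:
  A to W: 30 × €8 = €240
  A to Y: 40 × €4 = €160
  B to Y: 35 × €5 = €175
  C to W: 115 × €9 = €1035
  C to X: 5 × €2 = €10
Total cost = €1620.
The route B→W is not used.

0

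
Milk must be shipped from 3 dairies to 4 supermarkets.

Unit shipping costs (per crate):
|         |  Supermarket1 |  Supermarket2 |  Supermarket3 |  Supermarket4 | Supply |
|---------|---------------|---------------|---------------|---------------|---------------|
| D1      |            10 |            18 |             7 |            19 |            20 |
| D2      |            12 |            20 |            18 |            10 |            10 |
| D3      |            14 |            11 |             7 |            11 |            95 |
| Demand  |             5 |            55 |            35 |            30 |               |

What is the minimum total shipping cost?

1220

A cheapest plan:
  D1->Supermarket1: 5 × 10 = 50
  D1->Supermarket3: 15 × 7 = 105
  D2->Supermarket4: 10 × 10 = 100
  D3->Supermarket2: 55 × 11 = 605
  D3->Supermarket3: 20 × 7 = 140
  D3->Supermarket4: 20 × 11 = 220
Total = 50 + 105 + 100 + 605 + 140 + 220 = 1220.
(Supply check: D1 ships 20; D2 ships 10; D3 ships 95.)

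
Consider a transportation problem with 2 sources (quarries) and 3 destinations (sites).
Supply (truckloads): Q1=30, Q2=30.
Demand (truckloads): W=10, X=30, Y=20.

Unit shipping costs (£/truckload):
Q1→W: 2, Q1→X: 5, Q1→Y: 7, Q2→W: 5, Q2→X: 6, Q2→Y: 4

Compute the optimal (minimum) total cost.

One minimum-cost allocation:
  Q1→W: 10 × £2 = £20
  Q1→X: 20 × £5 = £100
  Q2→X: 10 × £6 = £60
  Q2→Y: 20 × £4 = £80
Total = 20 + 100 + 60 + 80 = £260.

260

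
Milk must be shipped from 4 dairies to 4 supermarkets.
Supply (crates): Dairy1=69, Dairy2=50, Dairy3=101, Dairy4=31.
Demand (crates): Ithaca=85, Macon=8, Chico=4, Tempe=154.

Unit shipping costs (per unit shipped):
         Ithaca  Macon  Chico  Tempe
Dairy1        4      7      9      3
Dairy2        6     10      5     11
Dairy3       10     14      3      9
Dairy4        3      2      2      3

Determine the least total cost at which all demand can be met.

Optimal allocation:
  Dairy1–Tempe: 69 × 3 = 207
  Dairy2–Ithaca: 50 × 6 = 300
  Dairy3–Ithaca: 12 × 10 = 120
  Dairy3–Chico: 4 × 3 = 12
  Dairy3–Tempe: 85 × 9 = 765
  Dairy4–Ithaca: 23 × 3 = 69
  Dairy4–Macon: 8 × 2 = 16
Total = 207 + 300 + 120 + 12 + 765 + 69 + 16 = 1489.
(Supply check: Dairy1 ships 69; Dairy2 ships 50; Dairy3 ships 101; Dairy4 ships 31.)

1489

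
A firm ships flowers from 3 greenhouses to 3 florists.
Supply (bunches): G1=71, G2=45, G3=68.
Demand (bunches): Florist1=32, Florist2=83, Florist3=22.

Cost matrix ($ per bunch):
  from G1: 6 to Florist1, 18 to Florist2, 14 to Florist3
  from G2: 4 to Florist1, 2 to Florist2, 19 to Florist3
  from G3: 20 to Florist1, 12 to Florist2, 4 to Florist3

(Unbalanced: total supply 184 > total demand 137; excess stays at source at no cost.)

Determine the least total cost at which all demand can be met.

826

One minimum-cost allocation:
  G1 to Florist1: 32 × $6 = $192
  G2 to Florist2: 45 × $2 = $90
  G3 to Florist2: 38 × $12 = $456
  G3 to Florist3: 22 × $4 = $88
Total = 192 + 90 + 456 + 88 = $826.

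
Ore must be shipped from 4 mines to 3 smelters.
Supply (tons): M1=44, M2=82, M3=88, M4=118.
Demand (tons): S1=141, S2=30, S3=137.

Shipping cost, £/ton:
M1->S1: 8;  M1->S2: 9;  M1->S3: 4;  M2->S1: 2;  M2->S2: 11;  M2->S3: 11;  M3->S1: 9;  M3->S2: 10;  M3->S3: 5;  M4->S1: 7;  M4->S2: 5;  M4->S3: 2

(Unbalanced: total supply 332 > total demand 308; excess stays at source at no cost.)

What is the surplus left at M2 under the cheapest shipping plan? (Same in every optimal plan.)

0

An optimal plan:
  M1->S1: 44 tons
  M2->S1: 82 tons
  M3->S1: 15 tons
  M3->S3: 49 tons
  M4->S2: 30 tons
  M4->S3: 88 tons
Total cost = £1222.
M2 ships 82 of its 82, leaving 0.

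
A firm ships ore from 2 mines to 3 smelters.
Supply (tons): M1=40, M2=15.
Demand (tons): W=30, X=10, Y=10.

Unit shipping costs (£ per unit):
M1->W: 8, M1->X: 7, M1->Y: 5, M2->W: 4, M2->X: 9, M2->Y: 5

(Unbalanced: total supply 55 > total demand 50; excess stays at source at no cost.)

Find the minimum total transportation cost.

A cheapest plan:
  M1–W: 15 × £8 = £120
  M1–X: 10 × £7 = £70
  M1–Y: 10 × £5 = £50
  M2–W: 15 × £4 = £60
Total = 120 + 70 + 50 + 60 = £300.

300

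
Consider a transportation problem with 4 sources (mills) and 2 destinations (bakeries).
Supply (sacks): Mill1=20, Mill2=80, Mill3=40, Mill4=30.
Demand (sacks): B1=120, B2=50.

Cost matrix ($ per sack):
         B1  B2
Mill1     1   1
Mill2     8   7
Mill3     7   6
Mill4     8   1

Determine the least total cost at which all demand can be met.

One minimum-cost allocation:
  Mill1–B1: 20 × $1 = $20
  Mill2–B1: 60 × $8 = $480
  Mill2–B2: 20 × $7 = $140
  Mill3–B1: 40 × $7 = $280
  Mill4–B2: 30 × $1 = $30
Total = 20 + 480 + 140 + 280 + 30 = $950.

950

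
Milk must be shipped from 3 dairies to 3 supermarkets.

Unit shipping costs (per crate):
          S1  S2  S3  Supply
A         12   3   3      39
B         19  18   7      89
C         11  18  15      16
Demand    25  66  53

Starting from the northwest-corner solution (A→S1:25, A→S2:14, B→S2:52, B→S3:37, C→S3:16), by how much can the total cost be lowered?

456

Current plan cost = 25·12 + 14·3 + 52·18 + 37·7 + 16·15 = 1777.
Optimal plan:
  A to S2: 39 crates
  B to S1: 9 crates
  B to S2: 27 crates
  B to S3: 53 crates
  C to S1: 16 crates
Optimal cost = 1321.
Saving = 1777 − 1321 = 456.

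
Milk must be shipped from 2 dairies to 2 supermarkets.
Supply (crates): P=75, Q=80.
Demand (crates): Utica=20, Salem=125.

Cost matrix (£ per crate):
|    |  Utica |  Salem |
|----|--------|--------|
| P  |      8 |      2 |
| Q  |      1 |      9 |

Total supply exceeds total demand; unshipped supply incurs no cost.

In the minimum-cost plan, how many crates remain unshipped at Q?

Minimum-cost shipments:
  P->Salem: 75 × £2 = £150
  Q->Utica: 20 × £1 = £20
  Q->Salem: 50 × £9 = £450
Total cost = £620.
Q ships 70 of its 80, leaving 10.

10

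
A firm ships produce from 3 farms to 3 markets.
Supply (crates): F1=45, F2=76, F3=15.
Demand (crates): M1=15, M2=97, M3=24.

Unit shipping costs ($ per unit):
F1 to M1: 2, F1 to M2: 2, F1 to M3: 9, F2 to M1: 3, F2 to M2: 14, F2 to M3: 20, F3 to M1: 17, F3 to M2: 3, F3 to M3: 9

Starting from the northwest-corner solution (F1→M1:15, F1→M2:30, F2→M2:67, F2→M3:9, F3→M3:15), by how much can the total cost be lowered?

165

Current plan cost = 15·2 + 30·2 + 67·14 + 9·20 + 15·9 = $1343.
Optimal plan:
  F1→M2: 45 crates
  F2→M1: 15 crates
  F2→M2: 37 crates
  F2→M3: 24 crates
  F3→M2: 15 crates
Optimal cost = $1178.
Saving = 1343 − 1178 = $165.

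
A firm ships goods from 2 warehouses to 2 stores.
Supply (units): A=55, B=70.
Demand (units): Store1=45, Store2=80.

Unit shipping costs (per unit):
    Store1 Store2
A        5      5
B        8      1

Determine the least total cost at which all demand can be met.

345

Optimal allocation:
  A–Store1: 45 units
  A–Store2: 10 units
  B–Store2: 70 units
Total cost = 345.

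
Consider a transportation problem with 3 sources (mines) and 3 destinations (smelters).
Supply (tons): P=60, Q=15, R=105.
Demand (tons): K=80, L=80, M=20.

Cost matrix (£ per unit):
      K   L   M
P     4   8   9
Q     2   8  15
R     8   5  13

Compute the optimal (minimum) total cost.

Optimal allocation:
  P–K: 40 × £4 = £160
  P–M: 20 × £9 = £180
  Q–K: 15 × £2 = £30
  R–K: 25 × £8 = £200
  R–L: 80 × £5 = £400
Total = 160 + 180 + 30 + 200 + 400 = £970.
(Supply check: P ships 60; Q ships 15; R ships 105.)

970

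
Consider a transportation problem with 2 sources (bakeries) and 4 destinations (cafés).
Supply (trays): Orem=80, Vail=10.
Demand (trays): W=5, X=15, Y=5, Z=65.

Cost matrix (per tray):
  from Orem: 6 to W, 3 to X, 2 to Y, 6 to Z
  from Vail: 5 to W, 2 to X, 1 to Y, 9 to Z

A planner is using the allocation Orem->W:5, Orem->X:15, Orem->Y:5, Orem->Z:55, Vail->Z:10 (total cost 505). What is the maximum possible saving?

Current plan cost = 5·6 + 15·3 + 5·2 + 55·6 + 10·9 = 505.
Optimal plan:
  Orem to W: 5 × 6 = 30
  Orem to X: 5 × 3 = 15
  Orem to Y: 5 × 2 = 10
  Orem to Z: 65 × 6 = 390
  Vail to X: 10 × 2 = 20
Optimal cost = 465.
Saving = 505 − 465 = 40.

40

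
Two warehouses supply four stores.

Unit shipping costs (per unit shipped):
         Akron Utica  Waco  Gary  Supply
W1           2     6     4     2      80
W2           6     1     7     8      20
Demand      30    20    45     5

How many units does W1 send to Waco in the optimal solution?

45

Solving gives:
  W1->Akron: 30 × 2 = 60
  W1->Waco: 45 × 4 = 180
  W1->Gary: 5 × 2 = 10
  W2->Utica: 20 × 1 = 20
Total cost = 270.
So W1→Waco carries 45 units.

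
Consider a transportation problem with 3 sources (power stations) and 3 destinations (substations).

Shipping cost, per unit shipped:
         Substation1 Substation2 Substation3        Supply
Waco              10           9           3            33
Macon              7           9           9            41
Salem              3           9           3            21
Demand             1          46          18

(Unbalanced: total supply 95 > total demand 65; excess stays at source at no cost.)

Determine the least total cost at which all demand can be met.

One minimum-cost allocation:
  Waco→Substation2: 33 MWh
  Macon→Substation2: 13 MWh
  Salem→Substation1: 1 MWh
  Salem→Substation3: 18 MWh
Total cost = 471.
(Supply check: Waco ships 33; Macon ships 13; Salem ships 19.)

471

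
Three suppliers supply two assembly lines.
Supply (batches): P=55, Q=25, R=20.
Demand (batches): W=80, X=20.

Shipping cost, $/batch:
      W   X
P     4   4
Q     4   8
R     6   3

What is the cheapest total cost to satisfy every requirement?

Optimal allocation:
  P->W: 55 × $4 = $220
  Q->W: 25 × $4 = $100
  R->X: 20 × $3 = $60
Total = 220 + 100 + 60 = $380.
(Supply check: P ships 55; Q ships 25; R ships 20.)

380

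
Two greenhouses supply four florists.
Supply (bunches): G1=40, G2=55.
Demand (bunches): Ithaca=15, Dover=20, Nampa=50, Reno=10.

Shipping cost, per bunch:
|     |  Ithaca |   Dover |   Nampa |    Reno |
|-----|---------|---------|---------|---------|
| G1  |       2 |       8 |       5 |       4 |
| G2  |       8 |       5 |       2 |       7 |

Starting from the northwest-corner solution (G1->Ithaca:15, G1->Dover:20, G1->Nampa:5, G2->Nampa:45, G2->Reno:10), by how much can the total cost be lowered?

Current plan cost = 15·2 + 20·8 + 5·5 + 45·2 + 10·7 = 375.
Optimal plan:
  G1 to Ithaca: 15 × 2 = 30
  G1 to Nampa: 15 × 5 = 75
  G1 to Reno: 10 × 4 = 40
  G2 to Dover: 20 × 5 = 100
  G2 to Nampa: 35 × 2 = 70
Optimal cost = 315.
Saving = 375 − 315 = 60.

60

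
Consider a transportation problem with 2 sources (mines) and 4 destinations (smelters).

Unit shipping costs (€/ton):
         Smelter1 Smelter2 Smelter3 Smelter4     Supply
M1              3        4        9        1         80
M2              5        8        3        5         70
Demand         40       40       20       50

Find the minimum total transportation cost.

Optimal allocation:
  M1->Smelter2: 40 tons
  M1->Smelter4: 40 tons
  M2->Smelter1: 40 tons
  M2->Smelter3: 20 tons
  M2->Smelter4: 10 tons
Total cost = €510.
(Supply check: M1 ships 80; M2 ships 70.)

510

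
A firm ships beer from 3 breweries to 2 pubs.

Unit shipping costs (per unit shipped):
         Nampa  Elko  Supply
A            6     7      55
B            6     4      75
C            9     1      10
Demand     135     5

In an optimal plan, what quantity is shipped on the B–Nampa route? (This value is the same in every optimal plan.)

75

Optimal shipments:
  A–Nampa: 55 × 6 = 330
  B–Nampa: 75 × 6 = 450
  C–Nampa: 5 × 9 = 45
  C–Elko: 5 × 1 = 5
Total cost = 830.
So B→Nampa carries 75 kegs.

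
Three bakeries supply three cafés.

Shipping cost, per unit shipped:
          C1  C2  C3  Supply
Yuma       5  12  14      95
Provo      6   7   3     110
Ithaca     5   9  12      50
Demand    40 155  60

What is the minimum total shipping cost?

One minimum-cost allocation:
  Yuma to C1: 40 trays
  Yuma to C2: 55 trays
  Provo to C2: 50 trays
  Provo to C3: 60 trays
  Ithaca to C2: 50 trays
Total cost = 1840.

1840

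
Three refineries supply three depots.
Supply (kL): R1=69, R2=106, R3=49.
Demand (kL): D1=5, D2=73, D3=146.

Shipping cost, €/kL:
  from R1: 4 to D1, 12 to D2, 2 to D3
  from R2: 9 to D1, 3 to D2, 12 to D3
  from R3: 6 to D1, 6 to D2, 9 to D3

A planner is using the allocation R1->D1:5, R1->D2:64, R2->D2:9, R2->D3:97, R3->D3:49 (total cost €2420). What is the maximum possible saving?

1241

Current plan cost = 5·4 + 64·12 + 9·3 + 97·12 + 49·9 = €2420.
Optimal plan:
  R1 to D3: 69 × €2 = €138
  R2 to D1: 5 × €9 = €45
  R2 to D2: 73 × €3 = €219
  R2 to D3: 28 × €12 = €336
  R3 to D3: 49 × €9 = €441
Optimal cost = €1179.
Saving = 2420 − 1179 = €1241.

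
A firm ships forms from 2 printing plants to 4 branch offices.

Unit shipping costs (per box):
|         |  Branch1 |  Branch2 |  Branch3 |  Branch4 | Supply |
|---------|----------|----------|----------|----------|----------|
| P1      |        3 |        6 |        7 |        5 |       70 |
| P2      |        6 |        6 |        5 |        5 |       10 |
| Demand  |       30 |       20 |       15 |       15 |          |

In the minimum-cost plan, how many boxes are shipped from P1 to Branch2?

20

Optimal shipments:
  P1->Branch1: 30 × 3 = 90
  P1->Branch2: 20 × 6 = 120
  P1->Branch3: 5 × 7 = 35
  P1->Branch4: 15 × 5 = 75
  P2->Branch3: 10 × 5 = 50
Total cost = 370.
So P1→Branch2 carries 20 boxes.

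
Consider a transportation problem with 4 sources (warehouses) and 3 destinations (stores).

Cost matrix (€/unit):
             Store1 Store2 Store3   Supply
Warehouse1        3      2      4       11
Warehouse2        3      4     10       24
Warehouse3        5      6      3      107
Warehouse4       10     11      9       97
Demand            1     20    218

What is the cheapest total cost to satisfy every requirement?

1351

One minimum-cost allocation:
  Warehouse1->Store3: 11 × €4 = €44
  Warehouse2->Store1: 1 × €3 = €3
  Warehouse2->Store2: 20 × €4 = €80
  Warehouse2->Store3: 3 × €10 = €30
  Warehouse3->Store3: 107 × €3 = €321
  Warehouse4->Store3: 97 × €9 = €873
Total = 44 + 3 + 80 + 30 + 321 + 873 = €1351.
(Supply check: Warehouse1 ships 11; Warehouse2 ships 24; Warehouse3 ships 107; Warehouse4 ships 97.)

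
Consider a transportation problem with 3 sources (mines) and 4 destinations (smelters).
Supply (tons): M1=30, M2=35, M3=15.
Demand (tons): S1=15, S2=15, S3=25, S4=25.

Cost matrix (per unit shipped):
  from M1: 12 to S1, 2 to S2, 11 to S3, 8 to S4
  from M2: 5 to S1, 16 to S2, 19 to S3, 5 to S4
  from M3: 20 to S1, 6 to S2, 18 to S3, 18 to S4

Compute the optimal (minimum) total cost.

A cheapest plan:
  M1→S3: 25 × 11 = 275
  M1→S4: 5 × 8 = 40
  M2→S1: 15 × 5 = 75
  M2→S4: 20 × 5 = 100
  M3→S2: 15 × 6 = 90
Total = 275 + 40 + 75 + 100 + 90 = 580.

580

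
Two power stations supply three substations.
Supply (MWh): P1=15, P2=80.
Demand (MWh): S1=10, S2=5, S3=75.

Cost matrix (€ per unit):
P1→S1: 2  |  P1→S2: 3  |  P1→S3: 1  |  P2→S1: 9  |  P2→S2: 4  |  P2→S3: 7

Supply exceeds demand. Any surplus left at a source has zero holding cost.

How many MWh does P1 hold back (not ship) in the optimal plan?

Minimum-cost shipments:
  P1 to S1: 10 × €2 = €20
  P1 to S3: 5 × €1 = €5
  P2 to S2: 5 × €4 = €20
  P2 to S3: 70 × €7 = €490
Total cost = €535.
P1 ships 15 of its 15, leaving 0.

0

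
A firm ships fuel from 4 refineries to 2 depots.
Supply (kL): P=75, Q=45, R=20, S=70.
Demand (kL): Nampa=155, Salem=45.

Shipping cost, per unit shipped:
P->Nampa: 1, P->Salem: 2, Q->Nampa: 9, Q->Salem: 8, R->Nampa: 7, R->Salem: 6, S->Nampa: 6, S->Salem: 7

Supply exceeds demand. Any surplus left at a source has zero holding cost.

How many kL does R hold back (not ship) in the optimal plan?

0

An optimal plan:
  P->Nampa: 75 kL
  Q->Salem: 35 kL
  R->Nampa: 10 kL
  R->Salem: 10 kL
  S->Nampa: 70 kL
Total cost = 905.
R ships 20 of its 20, leaving 0.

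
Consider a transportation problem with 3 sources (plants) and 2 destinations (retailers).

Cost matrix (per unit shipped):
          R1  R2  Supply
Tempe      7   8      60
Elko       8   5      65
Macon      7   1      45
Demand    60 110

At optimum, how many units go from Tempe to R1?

Optimal shipments:
  Tempe->R1: 60 × 7 = 420
  Elko->R2: 65 × 5 = 325
  Macon->R2: 45 × 1 = 45
Total cost = 790.
So Tempe→R1 carries 60 units.

60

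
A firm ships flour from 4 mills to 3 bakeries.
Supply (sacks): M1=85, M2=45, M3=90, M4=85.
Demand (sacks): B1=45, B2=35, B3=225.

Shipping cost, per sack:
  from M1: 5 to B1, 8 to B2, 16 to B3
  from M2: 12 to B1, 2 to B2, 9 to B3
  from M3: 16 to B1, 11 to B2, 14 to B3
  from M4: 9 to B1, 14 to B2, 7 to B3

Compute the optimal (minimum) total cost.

Optimal allocation:
  M1→B1: 45 × 5 = 225
  M1→B2: 35 × 8 = 280
  M1→B3: 5 × 16 = 80
  M2→B3: 45 × 9 = 405
  M3→B3: 90 × 14 = 1260
  M4→B3: 85 × 7 = 595
Total = 225 + 280 + 80 + 405 + 1260 + 595 = 2845.
(Supply check: M1 ships 85; M2 ships 45; M3 ships 90; M4 ships 85.)

2845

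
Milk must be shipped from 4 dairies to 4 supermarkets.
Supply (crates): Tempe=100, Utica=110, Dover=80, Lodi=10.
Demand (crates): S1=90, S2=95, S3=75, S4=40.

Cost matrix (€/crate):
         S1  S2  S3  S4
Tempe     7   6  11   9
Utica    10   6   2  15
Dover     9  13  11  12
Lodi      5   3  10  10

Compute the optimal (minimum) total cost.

Optimal allocation:
  Tempe→S1: 10 crates
  Tempe→S2: 50 crates
  Tempe→S4: 40 crates
  Utica→S2: 35 crates
  Utica→S3: 75 crates
  Dover→S1: 80 crates
  Lodi→S2: 10 crates
Total cost = €1840.

1840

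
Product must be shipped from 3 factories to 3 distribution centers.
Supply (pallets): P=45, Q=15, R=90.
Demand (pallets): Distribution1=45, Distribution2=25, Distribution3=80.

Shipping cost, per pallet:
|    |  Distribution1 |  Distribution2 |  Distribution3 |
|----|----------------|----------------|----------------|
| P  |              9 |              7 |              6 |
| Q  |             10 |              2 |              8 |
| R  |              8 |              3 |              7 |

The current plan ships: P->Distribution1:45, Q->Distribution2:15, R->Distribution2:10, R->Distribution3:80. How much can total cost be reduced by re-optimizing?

90

Current plan cost = 45·9 + 15·2 + 10·3 + 80·7 = 1025.
Optimal plan:
  P->Distribution3: 45 pallets
  Q->Distribution2: 15 pallets
  R->Distribution1: 45 pallets
  R->Distribution2: 10 pallets
  R->Distribution3: 35 pallets
Optimal cost = 935.
Saving = 1025 − 935 = 90.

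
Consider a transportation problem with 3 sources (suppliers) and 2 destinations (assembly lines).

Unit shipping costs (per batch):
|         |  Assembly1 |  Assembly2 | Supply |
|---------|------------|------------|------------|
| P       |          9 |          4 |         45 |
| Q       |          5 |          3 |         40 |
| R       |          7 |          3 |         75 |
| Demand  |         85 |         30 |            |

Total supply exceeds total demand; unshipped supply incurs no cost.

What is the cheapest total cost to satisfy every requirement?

Optimal allocation:
  Q->Assembly1: 40 × 5 = 200
  R->Assembly1: 45 × 7 = 315
  R->Assembly2: 30 × 3 = 90
Total = 200 + 315 + 90 = 605.

605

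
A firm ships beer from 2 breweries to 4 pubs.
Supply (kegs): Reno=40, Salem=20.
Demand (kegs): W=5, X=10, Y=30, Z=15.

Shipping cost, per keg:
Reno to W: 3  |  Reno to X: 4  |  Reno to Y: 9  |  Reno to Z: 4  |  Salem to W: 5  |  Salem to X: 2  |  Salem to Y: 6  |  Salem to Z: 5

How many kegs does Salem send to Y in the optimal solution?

Solving gives:
  Reno–W: 5 × 3 = 15
  Reno–X: 10 × 4 = 40
  Reno–Y: 10 × 9 = 90
  Reno–Z: 15 × 4 = 60
  Salem–Y: 20 × 6 = 120
Total cost = 325.
So Salem→Y carries 20 kegs.

20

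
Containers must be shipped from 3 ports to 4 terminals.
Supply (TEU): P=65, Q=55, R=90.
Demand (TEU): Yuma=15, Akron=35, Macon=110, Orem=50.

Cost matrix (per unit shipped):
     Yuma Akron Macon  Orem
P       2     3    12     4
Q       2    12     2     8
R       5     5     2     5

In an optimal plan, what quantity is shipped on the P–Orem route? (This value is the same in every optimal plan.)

Optimal shipments:
  P→Akron: 35 × 3 = 105
  P→Orem: 30 × 4 = 120
  Q→Yuma: 15 × 2 = 30
  Q→Macon: 40 × 2 = 80
  R→Macon: 70 × 2 = 140
  R→Orem: 20 × 5 = 100
Total cost = 575.
So P→Orem carries 30 TEU.

30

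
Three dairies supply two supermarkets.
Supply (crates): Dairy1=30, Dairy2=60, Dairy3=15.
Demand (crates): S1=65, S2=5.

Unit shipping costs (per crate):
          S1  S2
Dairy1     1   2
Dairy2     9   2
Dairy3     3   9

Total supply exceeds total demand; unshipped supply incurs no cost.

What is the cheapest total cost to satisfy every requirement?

An optimal shipping plan:
  Dairy1→S1: 30 × 1 = 30
  Dairy2→S1: 20 × 9 = 180
  Dairy2→S2: 5 × 2 = 10
  Dairy3→S1: 15 × 3 = 45
Total = 30 + 180 + 10 + 45 = 265.
(Supply check: Dairy1 ships 30; Dairy2 ships 25; Dairy3 ships 15.)

265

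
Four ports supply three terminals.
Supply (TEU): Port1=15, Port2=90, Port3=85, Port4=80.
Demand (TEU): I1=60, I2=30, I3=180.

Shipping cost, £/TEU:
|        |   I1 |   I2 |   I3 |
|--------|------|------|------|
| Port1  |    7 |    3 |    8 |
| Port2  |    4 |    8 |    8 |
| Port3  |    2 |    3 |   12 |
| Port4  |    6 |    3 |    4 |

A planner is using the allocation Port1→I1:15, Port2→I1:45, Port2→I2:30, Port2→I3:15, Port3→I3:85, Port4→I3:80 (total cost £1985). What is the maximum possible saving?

Current plan cost = 15·7 + 45·4 + 30·8 + 15·8 + 85·12 + 80·4 = £1985.
Optimal plan:
  Port1->I2: 5 × £3 = £15
  Port1->I3: 10 × £8 = £80
  Port2->I3: 90 × £8 = £720
  Port3->I1: 60 × £2 = £120
  Port3->I2: 25 × £3 = £75
  Port4->I3: 80 × £4 = £320
Optimal cost = £1330.
Saving = 1985 − 1330 = £655.

655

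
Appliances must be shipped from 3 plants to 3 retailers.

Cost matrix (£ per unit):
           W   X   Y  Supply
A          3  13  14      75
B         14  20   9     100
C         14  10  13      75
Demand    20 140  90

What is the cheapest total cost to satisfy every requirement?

2535

A cheapest plan:
  A to W: 20 × £3 = £60
  A to X: 55 × £13 = £715
  B to X: 10 × £20 = £200
  B to Y: 90 × £9 = £810
  C to X: 75 × £10 = £750
Total = 60 + 715 + 200 + 810 + 750 = £2535.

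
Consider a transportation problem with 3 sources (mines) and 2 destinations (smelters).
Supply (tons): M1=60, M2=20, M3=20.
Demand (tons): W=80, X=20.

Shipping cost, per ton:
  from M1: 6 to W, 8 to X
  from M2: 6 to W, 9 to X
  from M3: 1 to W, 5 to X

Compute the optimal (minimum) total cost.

Optimal allocation:
  M1–W: 40 tons
  M1–X: 20 tons
  M2–W: 20 tons
  M3–W: 20 tons
Total cost = 540.
(Supply check: M1 ships 60; M2 ships 20; M3 ships 20.)

540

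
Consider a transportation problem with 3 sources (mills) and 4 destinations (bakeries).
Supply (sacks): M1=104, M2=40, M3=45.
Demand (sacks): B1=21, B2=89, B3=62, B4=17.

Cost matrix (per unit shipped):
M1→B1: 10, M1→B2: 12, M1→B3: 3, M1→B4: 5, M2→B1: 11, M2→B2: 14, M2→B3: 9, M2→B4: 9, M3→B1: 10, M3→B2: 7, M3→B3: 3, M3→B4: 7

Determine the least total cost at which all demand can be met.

1383

A cheapest plan:
  M1→B2: 25 × 12 = 300
  M1→B3: 62 × 3 = 186
  M1→B4: 17 × 5 = 85
  M2→B1: 21 × 11 = 231
  M2→B2: 19 × 14 = 266
  M3→B2: 45 × 7 = 315
Total = 300 + 186 + 85 + 231 + 266 + 315 = 1383.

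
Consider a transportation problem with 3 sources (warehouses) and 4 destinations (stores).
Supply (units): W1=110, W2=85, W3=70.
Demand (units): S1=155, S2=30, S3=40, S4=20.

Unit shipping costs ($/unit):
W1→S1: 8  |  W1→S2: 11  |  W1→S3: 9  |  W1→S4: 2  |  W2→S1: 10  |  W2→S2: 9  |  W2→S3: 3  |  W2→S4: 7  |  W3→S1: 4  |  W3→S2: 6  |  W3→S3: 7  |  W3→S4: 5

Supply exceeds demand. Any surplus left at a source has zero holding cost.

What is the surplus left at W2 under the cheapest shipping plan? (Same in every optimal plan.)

15

An optimal plan:
  W1–S1: 85 × $8 = $680
  W1–S4: 20 × $2 = $40
  W2–S2: 30 × $9 = $270
  W2–S3: 40 × $3 = $120
  W3–S1: 70 × $4 = $280
Total cost = $1390.
W2 ships 70 of its 85, leaving 15.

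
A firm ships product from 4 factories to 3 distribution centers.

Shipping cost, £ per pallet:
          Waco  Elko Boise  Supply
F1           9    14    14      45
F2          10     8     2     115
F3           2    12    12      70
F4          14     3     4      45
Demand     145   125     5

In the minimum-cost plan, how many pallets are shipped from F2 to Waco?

30

The minimum-cost plan:
  F1->Waco: 45 × £9 = £405
  F2->Waco: 30 × £10 = £300
  F2->Elko: 80 × £8 = £640
  F2->Boise: 5 × £2 = £10
  F3->Waco: 70 × £2 = £140
  F4->Elko: 45 × £3 = £135
Total cost = £1630.
So F2→Waco carries 30 pallets.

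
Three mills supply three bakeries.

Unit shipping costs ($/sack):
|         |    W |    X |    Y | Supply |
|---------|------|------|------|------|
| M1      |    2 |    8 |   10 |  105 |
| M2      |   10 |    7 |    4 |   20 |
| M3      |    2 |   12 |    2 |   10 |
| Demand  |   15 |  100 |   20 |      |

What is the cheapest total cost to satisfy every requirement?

A cheapest plan:
  M1->W: 15 × $2 = $30
  M1->X: 90 × $8 = $720
  M2->X: 10 × $7 = $70
  M2->Y: 10 × $4 = $40
  M3->Y: 10 × $2 = $20
Total = 30 + 720 + 70 + 40 + 20 = $880.

880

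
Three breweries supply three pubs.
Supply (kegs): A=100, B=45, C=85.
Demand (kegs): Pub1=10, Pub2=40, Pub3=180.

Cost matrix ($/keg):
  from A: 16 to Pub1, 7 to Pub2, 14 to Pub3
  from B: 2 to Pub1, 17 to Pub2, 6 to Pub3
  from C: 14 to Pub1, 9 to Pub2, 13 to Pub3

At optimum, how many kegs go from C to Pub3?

85

Solving gives:
  A to Pub2: 40 × $7 = $280
  A to Pub3: 60 × $14 = $840
  B to Pub1: 10 × $2 = $20
  B to Pub3: 35 × $6 = $210
  C to Pub3: 85 × $13 = $1105
Total cost = $2455.
So C→Pub3 carries 85 kegs.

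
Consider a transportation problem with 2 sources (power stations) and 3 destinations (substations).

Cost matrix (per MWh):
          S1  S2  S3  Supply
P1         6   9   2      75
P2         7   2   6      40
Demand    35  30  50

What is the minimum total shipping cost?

380

One minimum-cost allocation:
  P1->S1: 25 × 6 = 150
  P1->S3: 50 × 2 = 100
  P2->S1: 10 × 7 = 70
  P2->S2: 30 × 2 = 60
Total = 150 + 100 + 70 + 60 = 380.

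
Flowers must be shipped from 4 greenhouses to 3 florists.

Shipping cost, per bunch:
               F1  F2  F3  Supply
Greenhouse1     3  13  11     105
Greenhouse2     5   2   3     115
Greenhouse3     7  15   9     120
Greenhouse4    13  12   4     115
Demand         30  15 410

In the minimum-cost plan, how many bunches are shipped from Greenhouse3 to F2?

0

Optimal shipments:
  Greenhouse1 to F1: 30 × 3 = 90
  Greenhouse1 to F3: 75 × 11 = 825
  Greenhouse2 to F2: 15 × 2 = 30
  Greenhouse2 to F3: 100 × 3 = 300
  Greenhouse3 to F3: 120 × 9 = 1080
  Greenhouse4 to F3: 115 × 4 = 460
Total cost = 2785.
The route Greenhouse3→F2 is not used.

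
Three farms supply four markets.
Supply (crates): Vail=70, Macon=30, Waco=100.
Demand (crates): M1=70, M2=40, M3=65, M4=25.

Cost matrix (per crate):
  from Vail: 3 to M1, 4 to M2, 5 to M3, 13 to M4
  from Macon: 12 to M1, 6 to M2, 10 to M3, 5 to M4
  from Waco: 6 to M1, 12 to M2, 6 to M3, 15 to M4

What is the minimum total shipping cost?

1000

An optimal shipping plan:
  Vail–M1: 35 crates
  Vail–M2: 35 crates
  Macon–M2: 5 crates
  Macon–M4: 25 crates
  Waco–M1: 35 crates
  Waco–M3: 65 crates
Total cost = 1000.
(Supply check: Vail ships 70; Macon ships 30; Waco ships 100.)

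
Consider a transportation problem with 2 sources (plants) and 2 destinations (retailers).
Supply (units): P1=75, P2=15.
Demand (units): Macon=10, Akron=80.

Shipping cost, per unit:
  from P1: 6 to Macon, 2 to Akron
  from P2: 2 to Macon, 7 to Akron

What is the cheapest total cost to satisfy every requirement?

A cheapest plan:
  P1–Akron: 75 × 2 = 150
  P2–Macon: 10 × 2 = 20
  P2–Akron: 5 × 7 = 35
Total = 150 + 20 + 35 = 205.
(Supply check: P1 ships 75; P2 ships 15.)

205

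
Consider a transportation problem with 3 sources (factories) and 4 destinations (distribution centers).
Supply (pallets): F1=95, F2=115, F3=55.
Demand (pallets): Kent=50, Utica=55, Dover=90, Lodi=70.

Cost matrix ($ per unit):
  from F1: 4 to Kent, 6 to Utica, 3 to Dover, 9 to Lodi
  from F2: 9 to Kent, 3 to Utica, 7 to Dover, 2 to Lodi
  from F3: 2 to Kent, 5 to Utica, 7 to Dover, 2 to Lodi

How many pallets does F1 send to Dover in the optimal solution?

The minimum-cost plan:
  F1->Kent: 5 × $4 = $20
  F1->Dover: 90 × $3 = $270
  F2->Utica: 55 × $3 = $165
  F2->Lodi: 60 × $2 = $120
  F3->Kent: 45 × $2 = $90
  F3->Lodi: 10 × $2 = $20
Total cost = $685.
So F1→Dover carries 90 pallets.

90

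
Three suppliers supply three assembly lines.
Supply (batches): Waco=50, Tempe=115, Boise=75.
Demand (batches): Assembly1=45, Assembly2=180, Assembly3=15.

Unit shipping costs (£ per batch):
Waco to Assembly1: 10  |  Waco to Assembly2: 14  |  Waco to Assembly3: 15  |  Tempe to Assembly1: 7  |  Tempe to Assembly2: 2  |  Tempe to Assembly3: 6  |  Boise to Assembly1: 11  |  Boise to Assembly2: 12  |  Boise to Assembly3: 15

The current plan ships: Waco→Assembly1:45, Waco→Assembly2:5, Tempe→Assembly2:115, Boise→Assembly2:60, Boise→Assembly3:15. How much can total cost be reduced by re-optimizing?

Current plan cost = 45·10 + 5·14 + 115·2 + 60·12 + 15·15 = £1695.
Optimal plan:
  Waco to Assembly1: 45 × £10 = £450
  Waco to Assembly3: 5 × £15 = £75
  Tempe to Assembly2: 115 × £2 = £230
  Boise to Assembly2: 65 × £12 = £780
  Boise to Assembly3: 10 × £15 = £150
Optimal cost = £1685.
Saving = 1695 − 1685 = £10.

10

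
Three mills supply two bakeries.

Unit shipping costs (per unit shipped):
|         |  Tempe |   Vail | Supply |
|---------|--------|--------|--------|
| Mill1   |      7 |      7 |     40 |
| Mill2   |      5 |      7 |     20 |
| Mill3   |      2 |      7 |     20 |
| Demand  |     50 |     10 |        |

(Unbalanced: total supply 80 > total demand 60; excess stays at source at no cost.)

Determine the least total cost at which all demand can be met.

An optimal shipping plan:
  Mill1→Tempe: 10 × 7 = 70
  Mill1→Vail: 10 × 7 = 70
  Mill2→Tempe: 20 × 5 = 100
  Mill3→Tempe: 20 × 2 = 40
Total = 70 + 70 + 100 + 40 = 280.

280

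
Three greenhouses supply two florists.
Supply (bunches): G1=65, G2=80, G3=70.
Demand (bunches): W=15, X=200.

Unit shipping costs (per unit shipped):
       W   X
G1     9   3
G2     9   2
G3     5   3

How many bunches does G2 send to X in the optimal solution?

80

Optimal shipments:
  G1–X: 65 × 3 = 195
  G2–X: 80 × 2 = 160
  G3–W: 15 × 5 = 75
  G3–X: 55 × 3 = 165
Total cost = 595.
So G2→X carries 80 bunches.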